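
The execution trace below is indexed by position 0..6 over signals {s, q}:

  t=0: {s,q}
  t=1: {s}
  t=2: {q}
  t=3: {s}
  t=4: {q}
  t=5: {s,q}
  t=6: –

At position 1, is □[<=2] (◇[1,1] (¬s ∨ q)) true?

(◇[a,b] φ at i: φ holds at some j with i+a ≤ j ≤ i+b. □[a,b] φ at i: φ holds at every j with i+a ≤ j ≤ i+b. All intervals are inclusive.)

Check ◇[1,1] (¬s ∨ q) at every j in [1,3]:
  j=1: holds (witness at 2)
  j=2: fails (none in [3,3])
  j=3: holds (witness at 4)
Fails at j=2 → formula fails.

No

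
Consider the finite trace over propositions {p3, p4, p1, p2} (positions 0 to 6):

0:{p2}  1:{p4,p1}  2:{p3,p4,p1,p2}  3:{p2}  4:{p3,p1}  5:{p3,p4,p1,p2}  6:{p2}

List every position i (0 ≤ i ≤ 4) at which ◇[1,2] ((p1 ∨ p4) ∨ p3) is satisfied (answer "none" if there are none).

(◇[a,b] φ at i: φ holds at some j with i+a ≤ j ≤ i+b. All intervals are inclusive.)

0, 1, 2, 3, 4

Evaluate at each i in [0,4]:
  i=0: ✓ (witness j=1)
  i=1: ✓ (witness j=2)
  i=2: ✓ (witness j=4)
  i=3: ✓ (witness j=4)
  i=4: ✓ (witness j=5)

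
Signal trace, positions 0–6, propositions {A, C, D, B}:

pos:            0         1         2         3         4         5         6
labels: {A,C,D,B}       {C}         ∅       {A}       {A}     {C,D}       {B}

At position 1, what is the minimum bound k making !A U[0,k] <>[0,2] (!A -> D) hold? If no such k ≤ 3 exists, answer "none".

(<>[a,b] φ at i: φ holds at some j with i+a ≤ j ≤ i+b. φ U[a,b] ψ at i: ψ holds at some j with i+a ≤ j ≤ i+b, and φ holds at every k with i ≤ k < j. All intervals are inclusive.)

0

Need earliest j ≥ 1 with <>[0,2] (!A -> D), and !A at every k in [1,j-1].
  j=1: rhs holds (empty prefix). k = 0.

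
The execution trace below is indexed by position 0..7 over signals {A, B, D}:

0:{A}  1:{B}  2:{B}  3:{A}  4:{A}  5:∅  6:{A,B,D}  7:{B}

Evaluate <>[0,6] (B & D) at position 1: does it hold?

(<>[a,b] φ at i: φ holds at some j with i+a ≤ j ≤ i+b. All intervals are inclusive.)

Check (B & D) at each j in [1,7]:
  j=1: false
  j=2: false
  j=3: false
  j=4: false
  j=5: false
  j=6: true
  j=7: false
Found at j=6 → formula holds.

True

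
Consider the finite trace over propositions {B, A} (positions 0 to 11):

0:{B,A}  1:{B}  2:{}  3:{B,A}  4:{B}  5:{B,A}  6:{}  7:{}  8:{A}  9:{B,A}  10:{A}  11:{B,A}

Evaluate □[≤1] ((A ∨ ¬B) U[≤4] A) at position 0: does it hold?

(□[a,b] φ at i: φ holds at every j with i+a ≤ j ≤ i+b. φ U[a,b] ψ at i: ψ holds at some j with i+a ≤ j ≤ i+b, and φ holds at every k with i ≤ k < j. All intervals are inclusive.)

False

Check ((A ∨ ¬B) U[≤4] A) at every j in [0,1]:
  j=0: holds
  j=1: fails
Fails at j=1 → formula fails.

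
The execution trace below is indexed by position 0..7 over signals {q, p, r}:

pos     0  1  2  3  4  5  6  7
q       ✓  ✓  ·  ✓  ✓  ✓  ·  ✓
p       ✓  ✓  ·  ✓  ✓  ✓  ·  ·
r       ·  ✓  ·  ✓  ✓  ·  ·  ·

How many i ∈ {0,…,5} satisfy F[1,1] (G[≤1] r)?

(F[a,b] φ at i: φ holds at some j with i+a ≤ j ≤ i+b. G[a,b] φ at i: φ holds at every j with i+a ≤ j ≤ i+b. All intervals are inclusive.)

Evaluate at each i in [0,5]:
  i=0: ✗ (none in [1,1])
  i=1: ✗ (none in [2,2])
  i=2: ✓ (witness j=3)
  i=3: ✗ (none in [4,4])
  i=4: ✗ (none in [5,5])
  i=5: ✗ (none in [6,6])
Positions where it holds: {2} → 1.

1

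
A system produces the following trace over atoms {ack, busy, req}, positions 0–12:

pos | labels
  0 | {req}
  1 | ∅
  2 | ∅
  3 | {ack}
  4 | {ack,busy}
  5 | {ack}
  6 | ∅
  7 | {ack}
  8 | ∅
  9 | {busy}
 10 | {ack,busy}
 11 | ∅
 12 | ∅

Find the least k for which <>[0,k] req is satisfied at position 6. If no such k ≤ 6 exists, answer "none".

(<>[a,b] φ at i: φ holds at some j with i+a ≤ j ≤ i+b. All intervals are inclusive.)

Scan j = 6,7,… for req:
  j=6: fails
  j=7: fails
  j=8: fails
  j=9: fails
  j=10: fails
  j=11: fails
  j=12: fails
No j in [6,12] satisfies it → none.

none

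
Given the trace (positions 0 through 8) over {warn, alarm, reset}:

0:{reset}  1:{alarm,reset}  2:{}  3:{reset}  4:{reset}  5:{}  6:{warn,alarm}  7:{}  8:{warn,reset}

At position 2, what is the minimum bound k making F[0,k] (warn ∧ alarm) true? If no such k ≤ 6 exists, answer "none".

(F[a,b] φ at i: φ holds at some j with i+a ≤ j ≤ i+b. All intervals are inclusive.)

4

Scan j = 2,3,… for (warn ∧ alarm):
  j=2: fails
  j=3: fails
  j=4: fails
  j=5: fails
  j=6: holds
First hit at j=6, so smallest k = 6-2 = 4.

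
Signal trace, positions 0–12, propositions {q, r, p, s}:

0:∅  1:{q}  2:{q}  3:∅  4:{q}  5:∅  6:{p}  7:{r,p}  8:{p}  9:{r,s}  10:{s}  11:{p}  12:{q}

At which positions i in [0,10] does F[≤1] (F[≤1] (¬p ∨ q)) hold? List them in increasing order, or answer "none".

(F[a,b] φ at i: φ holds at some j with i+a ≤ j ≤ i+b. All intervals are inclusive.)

Evaluate at each i in [0,10]:
  i=0: ✓ (witness j=0)
  i=1: ✓ (witness j=1)
  i=2: ✓ (witness j=2)
  i=3: ✓ (witness j=3)
  i=4: ✓ (witness j=4)
  i=5: ✓ (witness j=5)
  i=6: ✗ (none in [6,7])
  i=7: ✓ (witness j=8)
  i=8: ✓ (witness j=8)
  i=9: ✓ (witness j=9)
  i=10: ✓ (witness j=10)

0, 1, 2, 3, 4, 5, 7, 8, 9, 10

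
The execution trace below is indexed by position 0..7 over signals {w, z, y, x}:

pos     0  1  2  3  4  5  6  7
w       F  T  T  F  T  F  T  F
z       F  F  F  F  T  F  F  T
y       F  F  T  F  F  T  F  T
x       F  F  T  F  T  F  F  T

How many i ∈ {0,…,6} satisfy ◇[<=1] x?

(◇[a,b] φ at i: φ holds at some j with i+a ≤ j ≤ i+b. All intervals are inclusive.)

Evaluate at each i in [0,6]:
  i=0: ✗ (none in [0,1])
  i=1: ✓ (witness j=2)
  i=2: ✓ (witness j=2)
  i=3: ✓ (witness j=4)
  i=4: ✓ (witness j=4)
  i=5: ✗ (none in [5,6])
  i=6: ✓ (witness j=7)
Positions where it holds: {1, 2, 3, 4, 6} → 5.

5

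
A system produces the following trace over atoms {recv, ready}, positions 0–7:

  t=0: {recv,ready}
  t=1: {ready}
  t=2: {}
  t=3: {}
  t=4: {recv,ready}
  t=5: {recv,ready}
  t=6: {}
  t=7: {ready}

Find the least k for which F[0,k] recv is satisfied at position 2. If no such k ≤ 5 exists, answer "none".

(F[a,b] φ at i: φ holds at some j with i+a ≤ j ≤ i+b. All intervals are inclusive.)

2

Scan j = 2,3,… for recv:
  j=2: fails
  j=3: fails
  j=4: holds
First hit at j=4, so smallest k = 4-2 = 2.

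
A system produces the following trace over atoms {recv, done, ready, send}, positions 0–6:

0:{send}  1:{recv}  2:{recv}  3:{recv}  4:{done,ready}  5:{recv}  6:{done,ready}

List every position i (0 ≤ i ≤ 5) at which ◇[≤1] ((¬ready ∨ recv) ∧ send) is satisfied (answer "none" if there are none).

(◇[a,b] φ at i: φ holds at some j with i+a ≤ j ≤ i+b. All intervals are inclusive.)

Evaluate at each i in [0,5]:
  i=0: ✓ (witness j=0)
  i=1: ✗ (none in [1,2])
  i=2: ✗ (none in [2,3])
  i=3: ✗ (none in [3,4])
  i=4: ✗ (none in [4,5])
  i=5: ✗ (none in [5,6])

0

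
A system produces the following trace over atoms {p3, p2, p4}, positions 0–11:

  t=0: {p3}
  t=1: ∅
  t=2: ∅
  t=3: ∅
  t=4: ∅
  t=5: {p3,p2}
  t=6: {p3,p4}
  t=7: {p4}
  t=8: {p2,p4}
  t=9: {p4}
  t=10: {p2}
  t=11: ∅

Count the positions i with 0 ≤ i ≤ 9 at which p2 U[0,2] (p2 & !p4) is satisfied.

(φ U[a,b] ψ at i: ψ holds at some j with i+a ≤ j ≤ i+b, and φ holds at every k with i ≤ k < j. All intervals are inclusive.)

Evaluate at each i in [0,9]:
  i=0: ✗ (no rhs in [0,2])
  i=1: ✗ (no rhs in [1,3])
  i=2: ✗ (no rhs in [2,4])
  i=3: ✗ (lhs fails at k=3 before rhs at j=5)
  i=4: ✗ (lhs fails at k=4 before rhs at j=5)
  i=5: ✓ (rhs at j=5)
  i=6: ✗ (no rhs in [6,8])
  i=7: ✗ (no rhs in [7,9])
  i=8: ✗ (lhs fails at k=9 before rhs at j=10)
  i=9: ✗ (lhs fails at k=9 before rhs at j=10)
Positions where it holds: {5} → 1.

1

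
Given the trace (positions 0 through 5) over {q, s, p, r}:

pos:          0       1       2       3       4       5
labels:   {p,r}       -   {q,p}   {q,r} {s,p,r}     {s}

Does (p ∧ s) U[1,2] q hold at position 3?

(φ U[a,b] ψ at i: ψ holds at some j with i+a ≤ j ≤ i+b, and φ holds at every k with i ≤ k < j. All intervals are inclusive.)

Need some j in [4,5] with q, and (p ∧ s) at every k in [3,j-1].
  j=4: q false.
  j=5: q false.
No j in the window works → until fails.

False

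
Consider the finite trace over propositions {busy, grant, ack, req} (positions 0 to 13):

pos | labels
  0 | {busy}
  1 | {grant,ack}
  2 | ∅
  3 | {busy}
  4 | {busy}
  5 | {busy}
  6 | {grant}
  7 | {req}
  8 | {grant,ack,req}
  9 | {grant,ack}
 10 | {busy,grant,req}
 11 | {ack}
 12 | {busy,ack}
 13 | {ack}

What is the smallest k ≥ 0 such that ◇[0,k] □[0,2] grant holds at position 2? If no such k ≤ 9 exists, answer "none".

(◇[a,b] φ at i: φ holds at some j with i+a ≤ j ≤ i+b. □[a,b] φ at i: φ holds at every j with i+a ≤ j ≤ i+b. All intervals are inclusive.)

6

Scan j = 2,3,… for □[0,2] grant:
  j=2: fails
  j=3: fails
  j=4: fails
  j=5: fails
  j=6: fails
  j=7: fails
  j=8: holds
First hit at j=8, so smallest k = 8-2 = 6.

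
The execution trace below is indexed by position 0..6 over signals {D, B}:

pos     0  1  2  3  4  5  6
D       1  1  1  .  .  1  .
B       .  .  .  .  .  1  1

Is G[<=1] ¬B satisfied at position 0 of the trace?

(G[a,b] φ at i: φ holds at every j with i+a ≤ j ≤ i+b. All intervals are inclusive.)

Check ¬B at every j in [0,1]:
  j=0: true
  j=1: true
All positions satisfy it → formula holds.

Holds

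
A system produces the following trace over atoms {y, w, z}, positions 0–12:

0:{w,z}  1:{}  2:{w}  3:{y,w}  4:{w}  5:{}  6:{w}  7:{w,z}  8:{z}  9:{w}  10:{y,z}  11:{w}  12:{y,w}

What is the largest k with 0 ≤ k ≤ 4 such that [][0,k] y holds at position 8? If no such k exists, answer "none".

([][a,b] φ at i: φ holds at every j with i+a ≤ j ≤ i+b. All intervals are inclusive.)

y must hold from j=8 onward; find where it first fails.
  j=8: fails → no k works.

none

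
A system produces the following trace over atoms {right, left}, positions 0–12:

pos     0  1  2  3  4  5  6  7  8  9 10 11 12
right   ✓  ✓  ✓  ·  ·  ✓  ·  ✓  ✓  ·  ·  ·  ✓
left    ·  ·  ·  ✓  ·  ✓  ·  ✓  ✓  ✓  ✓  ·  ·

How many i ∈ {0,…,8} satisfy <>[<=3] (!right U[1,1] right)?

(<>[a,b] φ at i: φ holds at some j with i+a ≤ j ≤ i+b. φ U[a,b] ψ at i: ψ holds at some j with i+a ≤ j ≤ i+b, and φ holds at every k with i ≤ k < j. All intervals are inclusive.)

7

Evaluate at each i in [0,8]:
  i=0: ✗ (none in [0,3])
  i=1: ✓ (witness j=4)
  i=2: ✓ (witness j=4)
  i=3: ✓ (witness j=4)
  i=4: ✓ (witness j=4)
  i=5: ✓ (witness j=6)
  i=6: ✓ (witness j=6)
  i=7: ✗ (none in [7,10])
  i=8: ✓ (witness j=11)
Positions where it holds: {1, 2, 3, 4, 5, 6, 8} → 7.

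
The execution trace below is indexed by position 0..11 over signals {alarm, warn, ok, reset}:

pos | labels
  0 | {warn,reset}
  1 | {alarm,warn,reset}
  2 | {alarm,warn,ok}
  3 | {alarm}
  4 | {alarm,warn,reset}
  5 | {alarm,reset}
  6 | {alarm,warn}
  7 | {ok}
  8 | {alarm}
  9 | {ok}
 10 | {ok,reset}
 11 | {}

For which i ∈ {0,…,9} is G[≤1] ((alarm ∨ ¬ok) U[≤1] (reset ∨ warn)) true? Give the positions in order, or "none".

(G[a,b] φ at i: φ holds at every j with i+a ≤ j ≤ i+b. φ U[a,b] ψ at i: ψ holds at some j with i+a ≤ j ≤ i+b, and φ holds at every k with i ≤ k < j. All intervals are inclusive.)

Evaluate at each i in [0,9]:
  i=0: ✓ (all of [0,1])
  i=1: ✓ (all of [1,2])
  i=2: ✓ (all of [2,3])
  i=3: ✓ (all of [3,4])
  i=4: ✓ (all of [4,5])
  i=5: ✓ (all of [5,6])
  i=6: ✗ (fails at j=7)
  i=7: ✗ (fails at j=7)
  i=8: ✗ (fails at j=8)
  i=9: ✗ (fails at j=9)

0, 1, 2, 3, 4, 5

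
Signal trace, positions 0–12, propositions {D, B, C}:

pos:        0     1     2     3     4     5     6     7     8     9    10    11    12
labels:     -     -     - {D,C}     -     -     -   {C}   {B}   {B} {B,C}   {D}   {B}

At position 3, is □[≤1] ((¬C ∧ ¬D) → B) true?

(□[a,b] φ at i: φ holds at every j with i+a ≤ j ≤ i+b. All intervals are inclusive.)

False

Check ((¬C ∧ ¬D) → B) at every j in [3,4]:
  j=3: antecedent false → ✓
  j=4: antecedent true; consequent false → ✗
Fails at j=4 → formula fails.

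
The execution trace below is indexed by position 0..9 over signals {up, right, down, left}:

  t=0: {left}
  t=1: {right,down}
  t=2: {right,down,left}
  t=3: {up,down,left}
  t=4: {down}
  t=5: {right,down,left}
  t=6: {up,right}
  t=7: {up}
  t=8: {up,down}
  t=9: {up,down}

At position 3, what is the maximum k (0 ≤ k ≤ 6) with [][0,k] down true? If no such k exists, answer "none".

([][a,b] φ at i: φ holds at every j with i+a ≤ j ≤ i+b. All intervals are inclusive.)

down must hold from j=3 onward; find where it first fails.
  j=3: holds
  j=4: holds
  j=5: holds
  j=6: fails
Holds on [3,5], so largest k = 2.

2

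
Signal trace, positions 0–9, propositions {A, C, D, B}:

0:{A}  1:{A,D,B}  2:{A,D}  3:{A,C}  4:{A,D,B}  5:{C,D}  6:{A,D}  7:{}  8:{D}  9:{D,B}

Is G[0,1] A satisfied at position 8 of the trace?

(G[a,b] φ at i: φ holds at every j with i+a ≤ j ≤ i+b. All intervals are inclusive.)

Check A at every j in [8,9]:
  j=8: false
  j=9: false
Fails at j=8 → formula fails.

False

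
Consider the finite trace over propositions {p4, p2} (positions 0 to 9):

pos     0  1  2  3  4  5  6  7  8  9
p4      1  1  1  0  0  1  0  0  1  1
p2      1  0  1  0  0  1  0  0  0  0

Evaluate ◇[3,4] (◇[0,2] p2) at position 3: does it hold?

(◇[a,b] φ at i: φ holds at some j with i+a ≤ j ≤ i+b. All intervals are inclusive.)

No

Check ◇[0,2] p2 at each j in [6,7]:
  j=6: fails (none in [6,8])
  j=7: fails (none in [7,9])
No position in the window satisfies it → formula fails.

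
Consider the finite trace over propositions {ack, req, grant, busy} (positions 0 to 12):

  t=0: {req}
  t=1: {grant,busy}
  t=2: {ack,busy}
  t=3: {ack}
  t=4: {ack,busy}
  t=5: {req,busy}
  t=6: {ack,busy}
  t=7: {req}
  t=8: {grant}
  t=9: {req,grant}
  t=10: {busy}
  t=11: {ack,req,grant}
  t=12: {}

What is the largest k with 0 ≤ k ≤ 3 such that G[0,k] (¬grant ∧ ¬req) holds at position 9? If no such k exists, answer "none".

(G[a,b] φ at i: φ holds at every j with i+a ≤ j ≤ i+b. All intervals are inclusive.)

(¬grant ∧ ¬req) must hold from j=9 onward; find where it first fails.
  j=9: fails → no k works.

none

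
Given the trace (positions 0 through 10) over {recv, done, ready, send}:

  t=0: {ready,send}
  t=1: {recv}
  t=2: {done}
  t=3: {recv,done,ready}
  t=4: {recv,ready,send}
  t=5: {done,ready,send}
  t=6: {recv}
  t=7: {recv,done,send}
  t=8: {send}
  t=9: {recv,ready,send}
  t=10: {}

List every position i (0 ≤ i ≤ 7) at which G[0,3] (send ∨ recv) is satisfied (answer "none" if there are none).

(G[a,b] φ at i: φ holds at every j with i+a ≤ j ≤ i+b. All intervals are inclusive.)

Evaluate at each i in [0,7]:
  i=0: ✗ (fails at j=2)
  i=1: ✗ (fails at j=2)
  i=2: ✗ (fails at j=2)
  i=3: ✓ (all of [3,6])
  i=4: ✓ (all of [4,7])
  i=5: ✓ (all of [5,8])
  i=6: ✓ (all of [6,9])
  i=7: ✗ (fails at j=10)

3, 4, 5, 6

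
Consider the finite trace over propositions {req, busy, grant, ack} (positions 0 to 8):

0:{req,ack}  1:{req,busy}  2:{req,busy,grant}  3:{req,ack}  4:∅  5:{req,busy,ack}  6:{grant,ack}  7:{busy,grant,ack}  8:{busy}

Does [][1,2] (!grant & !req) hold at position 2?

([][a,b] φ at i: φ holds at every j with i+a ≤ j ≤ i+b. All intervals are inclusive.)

False

Check (!grant & !req) at every j in [3,4]:
  j=3: false
  j=4: true
Fails at j=3 → formula fails.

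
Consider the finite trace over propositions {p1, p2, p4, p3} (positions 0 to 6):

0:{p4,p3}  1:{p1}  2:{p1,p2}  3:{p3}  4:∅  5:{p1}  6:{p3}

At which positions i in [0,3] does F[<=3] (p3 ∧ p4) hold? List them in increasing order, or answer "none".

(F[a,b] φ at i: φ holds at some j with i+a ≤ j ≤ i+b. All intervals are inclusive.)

Evaluate at each i in [0,3]:
  i=0: ✓ (witness j=0)
  i=1: ✗ (none in [1,4])
  i=2: ✗ (none in [2,5])
  i=3: ✗ (none in [3,6])

0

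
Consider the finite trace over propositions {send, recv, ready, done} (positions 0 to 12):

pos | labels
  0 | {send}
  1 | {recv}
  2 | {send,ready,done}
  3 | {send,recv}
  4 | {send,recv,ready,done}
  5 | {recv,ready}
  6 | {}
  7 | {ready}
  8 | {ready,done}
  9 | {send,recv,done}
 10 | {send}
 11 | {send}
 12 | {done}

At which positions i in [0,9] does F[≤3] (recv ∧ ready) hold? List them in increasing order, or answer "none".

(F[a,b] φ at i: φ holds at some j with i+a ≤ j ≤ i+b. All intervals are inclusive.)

Evaluate at each i in [0,9]:
  i=0: ✗ (none in [0,3])
  i=1: ✓ (witness j=4)
  i=2: ✓ (witness j=4)
  i=3: ✓ (witness j=4)
  i=4: ✓ (witness j=4)
  i=5: ✓ (witness j=5)
  i=6: ✗ (none in [6,9])
  i=7: ✗ (none in [7,10])
  i=8: ✗ (none in [8,11])
  i=9: ✗ (none in [9,12])

1, 2, 3, 4, 5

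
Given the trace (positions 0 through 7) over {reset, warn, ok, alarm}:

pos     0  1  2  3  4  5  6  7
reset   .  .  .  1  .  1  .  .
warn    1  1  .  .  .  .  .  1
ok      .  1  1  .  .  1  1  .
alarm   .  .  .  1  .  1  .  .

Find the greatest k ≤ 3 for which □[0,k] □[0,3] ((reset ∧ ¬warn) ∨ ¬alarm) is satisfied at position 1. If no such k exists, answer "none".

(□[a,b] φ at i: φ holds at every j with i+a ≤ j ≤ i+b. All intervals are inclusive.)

3

□[0,3] ((reset ∧ ¬warn) ∨ ¬alarm) must hold from j=1 onward; find where it first fails.
  j=1: holds
  j=2: holds
  j=3: holds
  j=4: holds
Holds through j=4; largest k = 3.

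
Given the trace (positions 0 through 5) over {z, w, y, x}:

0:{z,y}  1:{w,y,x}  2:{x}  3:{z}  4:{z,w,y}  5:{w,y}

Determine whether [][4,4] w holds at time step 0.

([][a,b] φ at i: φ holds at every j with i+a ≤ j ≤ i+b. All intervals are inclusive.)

Check w at every j in [4,4]:
  j=4: true
All positions satisfy it → formula holds.

Yes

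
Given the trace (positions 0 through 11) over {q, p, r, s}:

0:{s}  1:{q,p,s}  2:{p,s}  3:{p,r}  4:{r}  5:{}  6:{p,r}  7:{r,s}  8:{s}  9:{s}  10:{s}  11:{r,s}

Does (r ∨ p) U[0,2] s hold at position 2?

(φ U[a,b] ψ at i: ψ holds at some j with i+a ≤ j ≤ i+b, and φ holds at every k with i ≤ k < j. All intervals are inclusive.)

Need some j in [2,4] with s, and (r ∨ p) at every k in [2,j-1].
  j=2: s holds; no prefix to check → satisfied.

Yes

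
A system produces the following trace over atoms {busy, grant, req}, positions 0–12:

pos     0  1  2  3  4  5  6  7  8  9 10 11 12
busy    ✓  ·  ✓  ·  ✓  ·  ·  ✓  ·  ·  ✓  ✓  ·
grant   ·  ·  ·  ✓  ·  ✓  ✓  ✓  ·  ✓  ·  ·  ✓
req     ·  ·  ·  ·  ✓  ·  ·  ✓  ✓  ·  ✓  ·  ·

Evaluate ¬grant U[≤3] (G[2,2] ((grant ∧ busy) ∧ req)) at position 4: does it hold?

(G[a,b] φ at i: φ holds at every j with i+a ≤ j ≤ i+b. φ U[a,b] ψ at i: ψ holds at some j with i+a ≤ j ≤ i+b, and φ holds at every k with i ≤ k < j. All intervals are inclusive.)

Holds

Need some j in [4,7] with G[2,2] ((grant ∧ busy) ∧ req), and ¬grant at every k in [4,j-1].
  j=4: G[2,2] ((grant ∧ busy) ∧ req) — fails at 6.
  j=5: G[2,2] ((grant ∧ busy) ∧ req) holds; ¬grant holds at every k in [4,4] → satisfied.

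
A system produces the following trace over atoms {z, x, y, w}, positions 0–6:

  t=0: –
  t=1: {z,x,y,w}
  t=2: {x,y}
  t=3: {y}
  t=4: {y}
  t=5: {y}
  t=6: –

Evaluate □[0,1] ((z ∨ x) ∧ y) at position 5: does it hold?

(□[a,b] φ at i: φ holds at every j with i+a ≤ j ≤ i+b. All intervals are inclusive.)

Check ((z ∨ x) ∧ y) at every j in [5,6]:
  j=5: false
  j=6: false
Fails at j=5 → formula fails.

No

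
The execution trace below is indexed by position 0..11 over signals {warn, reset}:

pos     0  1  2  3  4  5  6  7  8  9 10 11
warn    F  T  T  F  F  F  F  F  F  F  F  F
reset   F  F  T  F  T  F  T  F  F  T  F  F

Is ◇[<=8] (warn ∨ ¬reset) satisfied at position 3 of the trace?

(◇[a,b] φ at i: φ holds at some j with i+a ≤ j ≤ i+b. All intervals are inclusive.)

True

Check (warn ∨ ¬reset) at each j in [3,11]:
  j=3: true
  j=4: false
  j=5: true
  j=6: false
  j=7: true
  j=8: true
  j=9: false
  j=10: true
  j=11: true
Found at j=3 → formula holds.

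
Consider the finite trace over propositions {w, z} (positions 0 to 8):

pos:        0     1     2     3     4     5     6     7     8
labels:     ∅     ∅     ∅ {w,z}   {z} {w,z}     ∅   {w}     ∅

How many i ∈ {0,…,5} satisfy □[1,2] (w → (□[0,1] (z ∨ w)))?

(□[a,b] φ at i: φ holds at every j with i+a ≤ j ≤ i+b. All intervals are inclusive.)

Evaluate at each i in [0,5]:
  i=0: ✓ (all of [1,2])
  i=1: ✓ (all of [2,3])
  i=2: ✓ (all of [3,4])
  i=3: ✗ (fails at j=5)
  i=4: ✗ (fails at j=5)
  i=5: ✗ (fails at j=7)
Positions where it holds: {0, 1, 2} → 3.

3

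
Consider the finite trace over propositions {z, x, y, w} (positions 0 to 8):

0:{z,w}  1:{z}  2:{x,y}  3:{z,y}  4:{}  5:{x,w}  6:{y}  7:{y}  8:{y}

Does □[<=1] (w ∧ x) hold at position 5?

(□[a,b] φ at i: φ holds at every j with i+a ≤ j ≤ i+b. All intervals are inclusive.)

False

Check (w ∧ x) at every j in [5,6]:
  j=5: true
  j=6: false
Fails at j=6 → formula fails.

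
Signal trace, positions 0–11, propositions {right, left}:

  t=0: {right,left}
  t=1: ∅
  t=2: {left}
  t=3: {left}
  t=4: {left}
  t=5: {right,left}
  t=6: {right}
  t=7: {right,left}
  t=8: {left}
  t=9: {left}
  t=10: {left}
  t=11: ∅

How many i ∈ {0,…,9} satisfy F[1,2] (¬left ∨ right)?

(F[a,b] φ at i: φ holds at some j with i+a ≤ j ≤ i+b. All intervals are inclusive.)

6

Evaluate at each i in [0,9]:
  i=0: ✓ (witness j=1)
  i=1: ✗ (none in [2,3])
  i=2: ✗ (none in [3,4])
  i=3: ✓ (witness j=5)
  i=4: ✓ (witness j=5)
  i=5: ✓ (witness j=6)
  i=6: ✓ (witness j=7)
  i=7: ✗ (none in [8,9])
  i=8: ✗ (none in [9,10])
  i=9: ✓ (witness j=11)
Positions where it holds: {0, 3, 4, 5, 6, 9} → 6.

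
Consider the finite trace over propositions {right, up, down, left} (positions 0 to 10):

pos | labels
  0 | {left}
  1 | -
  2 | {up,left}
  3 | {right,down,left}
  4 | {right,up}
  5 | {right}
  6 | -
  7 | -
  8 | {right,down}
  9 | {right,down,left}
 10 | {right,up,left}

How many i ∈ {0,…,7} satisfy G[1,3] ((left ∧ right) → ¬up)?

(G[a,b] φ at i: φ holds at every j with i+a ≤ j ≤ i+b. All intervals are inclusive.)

Evaluate at each i in [0,7]:
  i=0: ✓ (all of [1,3])
  i=1: ✓ (all of [2,4])
  i=2: ✓ (all of [3,5])
  i=3: ✓ (all of [4,6])
  i=4: ✓ (all of [5,7])
  i=5: ✓ (all of [6,8])
  i=6: ✓ (all of [7,9])
  i=7: ✗ (fails at j=10)
Positions where it holds: {0, 1, 2, 3, 4, 5, 6} → 7.

7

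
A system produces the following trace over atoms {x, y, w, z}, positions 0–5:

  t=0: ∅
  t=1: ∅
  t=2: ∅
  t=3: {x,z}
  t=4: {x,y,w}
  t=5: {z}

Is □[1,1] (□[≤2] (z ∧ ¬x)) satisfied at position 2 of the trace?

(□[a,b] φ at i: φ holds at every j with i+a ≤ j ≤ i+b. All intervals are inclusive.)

False

Check □[≤2] (z ∧ ¬x) at every j in [3,3]:
  j=3: fails at 3
Fails at j=3 → formula fails.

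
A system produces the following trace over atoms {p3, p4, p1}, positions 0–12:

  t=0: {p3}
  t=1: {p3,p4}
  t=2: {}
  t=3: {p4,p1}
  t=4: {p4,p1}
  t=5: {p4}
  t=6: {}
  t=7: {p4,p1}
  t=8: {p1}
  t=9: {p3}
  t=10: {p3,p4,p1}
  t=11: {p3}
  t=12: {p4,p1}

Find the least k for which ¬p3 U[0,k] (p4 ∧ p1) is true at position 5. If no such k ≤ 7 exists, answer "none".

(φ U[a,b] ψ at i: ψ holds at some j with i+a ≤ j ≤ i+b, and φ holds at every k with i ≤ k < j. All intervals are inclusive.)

Need earliest j ≥ 5 with (p4 ∧ p1), and ¬p3 at every k in [5,j-1].
  j=5: rhs fails.
  j=6: rhs fails.
  j=7: rhs holds; lhs holds on [5,6]. k = 2.

2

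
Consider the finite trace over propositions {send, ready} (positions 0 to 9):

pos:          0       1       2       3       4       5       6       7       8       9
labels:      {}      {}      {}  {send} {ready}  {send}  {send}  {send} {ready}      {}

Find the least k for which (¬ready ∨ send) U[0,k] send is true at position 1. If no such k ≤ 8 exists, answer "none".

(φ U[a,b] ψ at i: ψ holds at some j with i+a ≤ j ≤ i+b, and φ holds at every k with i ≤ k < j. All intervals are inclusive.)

Need earliest j ≥ 1 with send, and (¬ready ∨ send) at every k in [1,j-1].
  j=1: rhs fails.
  j=2: rhs fails.
  j=3: rhs holds; lhs holds on [1,2]. k = 2.

2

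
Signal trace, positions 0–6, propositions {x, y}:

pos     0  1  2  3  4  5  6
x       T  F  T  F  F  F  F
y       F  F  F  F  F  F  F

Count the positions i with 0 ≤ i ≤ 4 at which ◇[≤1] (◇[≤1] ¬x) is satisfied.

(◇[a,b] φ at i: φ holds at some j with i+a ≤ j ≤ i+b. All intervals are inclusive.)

5

Evaluate at each i in [0,4]:
  i=0: ✓ (witness j=0)
  i=1: ✓ (witness j=1)
  i=2: ✓ (witness j=2)
  i=3: ✓ (witness j=3)
  i=4: ✓ (witness j=4)
Positions where it holds: {0, 1, 2, 3, 4} → 5.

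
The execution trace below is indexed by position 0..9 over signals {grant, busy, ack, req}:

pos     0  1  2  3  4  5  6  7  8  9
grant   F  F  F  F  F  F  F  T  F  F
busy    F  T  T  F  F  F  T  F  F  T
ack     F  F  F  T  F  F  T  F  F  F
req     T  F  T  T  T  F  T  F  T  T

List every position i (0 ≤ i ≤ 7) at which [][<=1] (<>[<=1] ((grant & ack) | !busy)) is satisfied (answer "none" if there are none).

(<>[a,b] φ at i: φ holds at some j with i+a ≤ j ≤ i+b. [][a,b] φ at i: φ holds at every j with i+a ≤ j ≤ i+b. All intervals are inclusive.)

2, 3, 4, 5, 6, 7

Evaluate at each i in [0,7]:
  i=0: ✗ (fails at j=1)
  i=1: ✗ (fails at j=1)
  i=2: ✓ (all of [2,3])
  i=3: ✓ (all of [3,4])
  i=4: ✓ (all of [4,5])
  i=5: ✓ (all of [5,6])
  i=6: ✓ (all of [6,7])
  i=7: ✓ (all of [7,8])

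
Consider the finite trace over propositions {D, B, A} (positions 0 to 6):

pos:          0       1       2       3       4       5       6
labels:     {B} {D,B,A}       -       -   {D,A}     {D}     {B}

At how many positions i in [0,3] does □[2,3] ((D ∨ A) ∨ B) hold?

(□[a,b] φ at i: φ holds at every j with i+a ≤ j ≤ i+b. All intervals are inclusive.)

Evaluate at each i in [0,3]:
  i=0: ✗ (fails at j=2)
  i=1: ✗ (fails at j=3)
  i=2: ✓ (all of [4,5])
  i=3: ✓ (all of [5,6])
Positions where it holds: {2, 3} → 2.

2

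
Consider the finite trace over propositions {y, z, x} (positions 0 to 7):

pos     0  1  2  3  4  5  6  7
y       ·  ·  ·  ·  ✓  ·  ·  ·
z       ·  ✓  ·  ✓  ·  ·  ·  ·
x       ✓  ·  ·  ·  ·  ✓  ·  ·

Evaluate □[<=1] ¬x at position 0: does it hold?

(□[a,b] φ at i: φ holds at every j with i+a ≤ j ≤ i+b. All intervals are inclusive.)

Does not hold

Check ¬x at every j in [0,1]:
  j=0: false
  j=1: true
Fails at j=0 → formula fails.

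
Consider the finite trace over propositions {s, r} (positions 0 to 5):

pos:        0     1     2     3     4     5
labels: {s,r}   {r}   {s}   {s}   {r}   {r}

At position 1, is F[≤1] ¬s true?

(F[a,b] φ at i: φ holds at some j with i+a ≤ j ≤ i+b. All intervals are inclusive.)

Check ¬s at each j in [1,2]:
  j=1: true
  j=2: false
Found at j=1 → formula holds.

True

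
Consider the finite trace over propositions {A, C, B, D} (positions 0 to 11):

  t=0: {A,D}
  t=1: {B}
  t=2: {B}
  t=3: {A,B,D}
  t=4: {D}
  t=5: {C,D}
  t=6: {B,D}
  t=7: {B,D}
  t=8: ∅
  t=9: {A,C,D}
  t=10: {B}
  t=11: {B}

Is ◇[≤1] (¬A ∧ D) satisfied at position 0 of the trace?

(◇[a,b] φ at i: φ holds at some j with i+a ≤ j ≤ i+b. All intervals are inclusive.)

Check (¬A ∧ D) at each j in [0,1]:
  j=0: false
  j=1: false
No position in the window satisfies it → formula fails.

Does not hold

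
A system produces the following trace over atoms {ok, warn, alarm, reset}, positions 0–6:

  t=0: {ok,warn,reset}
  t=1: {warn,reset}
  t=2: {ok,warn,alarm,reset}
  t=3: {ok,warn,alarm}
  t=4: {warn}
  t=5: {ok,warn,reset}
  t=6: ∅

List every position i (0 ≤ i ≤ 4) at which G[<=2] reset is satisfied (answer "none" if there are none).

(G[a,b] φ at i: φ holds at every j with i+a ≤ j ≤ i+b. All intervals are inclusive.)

Evaluate at each i in [0,4]:
  i=0: ✓ (all of [0,2])
  i=1: ✗ (fails at j=3)
  i=2: ✗ (fails at j=3)
  i=3: ✗ (fails at j=3)
  i=4: ✗ (fails at j=4)

0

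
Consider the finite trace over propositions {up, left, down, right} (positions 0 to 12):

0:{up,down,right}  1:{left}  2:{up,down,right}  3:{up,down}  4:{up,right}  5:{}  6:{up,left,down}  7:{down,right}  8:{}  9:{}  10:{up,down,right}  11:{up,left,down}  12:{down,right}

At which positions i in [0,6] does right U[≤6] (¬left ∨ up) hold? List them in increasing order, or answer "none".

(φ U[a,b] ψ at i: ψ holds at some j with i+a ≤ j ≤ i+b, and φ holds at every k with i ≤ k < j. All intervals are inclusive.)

0, 2, 3, 4, 5, 6

Evaluate at each i in [0,6]:
  i=0: ✓ (rhs at j=0)
  i=1: ✗ (lhs fails at k=1 before rhs at j=2)
  i=2: ✓ (rhs at j=2)
  i=3: ✓ (rhs at j=3)
  i=4: ✓ (rhs at j=4)
  i=5: ✓ (rhs at j=5)
  i=6: ✓ (rhs at j=6)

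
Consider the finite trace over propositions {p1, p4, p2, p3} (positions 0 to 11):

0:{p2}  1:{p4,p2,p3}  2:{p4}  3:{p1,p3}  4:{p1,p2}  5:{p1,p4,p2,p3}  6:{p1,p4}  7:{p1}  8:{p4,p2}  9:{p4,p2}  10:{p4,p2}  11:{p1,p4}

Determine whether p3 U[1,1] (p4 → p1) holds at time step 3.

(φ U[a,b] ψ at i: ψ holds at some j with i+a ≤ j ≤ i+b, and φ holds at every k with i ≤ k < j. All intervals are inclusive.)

Yes

Need some j in [4,4] with (p4 → p1), and p3 at every k in [3,j-1].
  j=4: (p4 → p1) holds; p3 holds at every k in [3,3] → satisfied.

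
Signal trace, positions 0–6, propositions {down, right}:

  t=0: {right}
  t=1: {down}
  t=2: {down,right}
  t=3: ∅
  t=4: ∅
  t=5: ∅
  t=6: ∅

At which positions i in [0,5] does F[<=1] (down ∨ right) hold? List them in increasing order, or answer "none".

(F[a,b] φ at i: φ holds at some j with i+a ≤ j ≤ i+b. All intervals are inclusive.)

0, 1, 2

Evaluate at each i in [0,5]:
  i=0: ✓ (witness j=0)
  i=1: ✓ (witness j=1)
  i=2: ✓ (witness j=2)
  i=3: ✗ (none in [3,4])
  i=4: ✗ (none in [4,5])
  i=5: ✗ (none in [5,6])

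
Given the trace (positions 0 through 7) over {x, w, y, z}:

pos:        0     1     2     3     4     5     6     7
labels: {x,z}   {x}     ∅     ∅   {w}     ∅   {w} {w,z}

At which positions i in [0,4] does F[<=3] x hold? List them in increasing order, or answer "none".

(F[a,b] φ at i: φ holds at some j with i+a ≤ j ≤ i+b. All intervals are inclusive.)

0, 1

Evaluate at each i in [0,4]:
  i=0: ✓ (witness j=0)
  i=1: ✓ (witness j=1)
  i=2: ✗ (none in [2,5])
  i=3: ✗ (none in [3,6])
  i=4: ✗ (none in [4,7])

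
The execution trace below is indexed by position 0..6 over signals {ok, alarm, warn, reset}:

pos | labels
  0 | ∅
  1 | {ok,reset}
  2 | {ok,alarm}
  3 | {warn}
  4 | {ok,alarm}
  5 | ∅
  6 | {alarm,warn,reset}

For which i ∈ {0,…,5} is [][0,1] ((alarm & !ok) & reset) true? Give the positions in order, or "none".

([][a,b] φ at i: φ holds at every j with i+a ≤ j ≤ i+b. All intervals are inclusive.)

none

Evaluate at each i in [0,5]:
  i=0: ✗ (fails at j=0)
  i=1: ✗ (fails at j=1)
  i=2: ✗ (fails at j=2)
  i=3: ✗ (fails at j=3)
  i=4: ✗ (fails at j=4)
  i=5: ✗ (fails at j=5)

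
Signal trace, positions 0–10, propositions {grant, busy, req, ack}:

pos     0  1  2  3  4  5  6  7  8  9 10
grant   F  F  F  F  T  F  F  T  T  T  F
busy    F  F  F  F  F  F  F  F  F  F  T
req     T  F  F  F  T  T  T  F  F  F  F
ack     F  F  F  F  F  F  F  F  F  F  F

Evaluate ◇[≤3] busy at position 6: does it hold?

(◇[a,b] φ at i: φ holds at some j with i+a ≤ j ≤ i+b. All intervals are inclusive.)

No

Check busy at each j in [6,9]:
  j=6: false
  j=7: false
  j=8: false
  j=9: false
No position in the window satisfies it → formula fails.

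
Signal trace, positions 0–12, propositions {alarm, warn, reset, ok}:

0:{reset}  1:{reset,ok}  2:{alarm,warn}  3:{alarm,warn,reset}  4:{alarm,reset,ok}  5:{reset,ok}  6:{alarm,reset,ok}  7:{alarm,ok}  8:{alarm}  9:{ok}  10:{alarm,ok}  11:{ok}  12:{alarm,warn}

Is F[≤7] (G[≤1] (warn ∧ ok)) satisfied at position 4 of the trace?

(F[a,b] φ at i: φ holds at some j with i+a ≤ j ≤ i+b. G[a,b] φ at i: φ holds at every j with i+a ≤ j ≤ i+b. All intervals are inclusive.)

Check G[≤1] (warn ∧ ok) at each j in [4,11]:
  j=4: fails at 4
  j=5: fails at 5
  j=6: fails at 6
  j=7: fails at 7
  j=8: fails at 8
  j=9: fails at 9
  j=10: fails at 10
  j=11: fails at 11
No position in the window satisfies it → formula fails.

False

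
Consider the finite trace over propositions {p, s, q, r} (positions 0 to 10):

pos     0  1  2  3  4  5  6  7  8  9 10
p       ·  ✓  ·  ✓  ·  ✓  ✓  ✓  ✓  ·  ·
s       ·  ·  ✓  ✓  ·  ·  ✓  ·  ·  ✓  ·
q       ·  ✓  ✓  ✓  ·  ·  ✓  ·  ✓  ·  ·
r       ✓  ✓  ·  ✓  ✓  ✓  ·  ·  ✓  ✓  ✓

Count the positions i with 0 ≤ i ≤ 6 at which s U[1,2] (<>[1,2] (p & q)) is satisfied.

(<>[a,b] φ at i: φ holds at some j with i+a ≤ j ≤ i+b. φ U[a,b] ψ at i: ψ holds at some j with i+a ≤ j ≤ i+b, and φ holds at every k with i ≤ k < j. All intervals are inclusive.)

Evaluate at each i in [0,6]:
  i=0: ✗ (lhs fails at k=0 before rhs at j=1)
  i=1: ✗ (lhs fails at k=1 before rhs at j=2)
  i=2: ✓ (rhs at j=4; lhs holds on [2,3])
  i=3: ✓ (rhs at j=4; lhs holds on [3,3])
  i=4: ✗ (lhs fails at k=4 before rhs at j=5)
  i=5: ✗ (lhs fails at k=5 before rhs at j=6)
  i=6: ✓ (rhs at j=7; lhs holds on [6,6])
Positions where it holds: {2, 3, 6} → 3.

3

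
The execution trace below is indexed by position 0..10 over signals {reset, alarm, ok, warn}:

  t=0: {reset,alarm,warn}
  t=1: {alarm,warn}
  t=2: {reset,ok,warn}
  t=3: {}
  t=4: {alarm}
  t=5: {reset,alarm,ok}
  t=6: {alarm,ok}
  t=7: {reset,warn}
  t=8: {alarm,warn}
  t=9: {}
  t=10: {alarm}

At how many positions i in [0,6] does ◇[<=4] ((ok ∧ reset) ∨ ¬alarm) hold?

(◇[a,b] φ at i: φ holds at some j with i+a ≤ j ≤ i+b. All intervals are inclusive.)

Evaluate at each i in [0,6]:
  i=0: ✓ (witness j=2)
  i=1: ✓ (witness j=2)
  i=2: ✓ (witness j=2)
  i=3: ✓ (witness j=3)
  i=4: ✓ (witness j=5)
  i=5: ✓ (witness j=5)
  i=6: ✓ (witness j=7)
Positions where it holds: {0, 1, 2, 3, 4, 5, 6} → 7.

7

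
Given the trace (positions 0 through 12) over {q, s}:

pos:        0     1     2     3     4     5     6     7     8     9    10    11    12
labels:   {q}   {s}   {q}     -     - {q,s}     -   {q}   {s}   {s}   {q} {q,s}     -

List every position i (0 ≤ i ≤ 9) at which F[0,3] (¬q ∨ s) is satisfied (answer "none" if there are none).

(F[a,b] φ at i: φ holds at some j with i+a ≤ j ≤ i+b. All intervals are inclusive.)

Evaluate at each i in [0,9]:
  i=0: ✓ (witness j=1)
  i=1: ✓ (witness j=1)
  i=2: ✓ (witness j=3)
  i=3: ✓ (witness j=3)
  i=4: ✓ (witness j=4)
  i=5: ✓ (witness j=5)
  i=6: ✓ (witness j=6)
  i=7: ✓ (witness j=8)
  i=8: ✓ (witness j=8)
  i=9: ✓ (witness j=9)

0, 1, 2, 3, 4, 5, 6, 7, 8, 9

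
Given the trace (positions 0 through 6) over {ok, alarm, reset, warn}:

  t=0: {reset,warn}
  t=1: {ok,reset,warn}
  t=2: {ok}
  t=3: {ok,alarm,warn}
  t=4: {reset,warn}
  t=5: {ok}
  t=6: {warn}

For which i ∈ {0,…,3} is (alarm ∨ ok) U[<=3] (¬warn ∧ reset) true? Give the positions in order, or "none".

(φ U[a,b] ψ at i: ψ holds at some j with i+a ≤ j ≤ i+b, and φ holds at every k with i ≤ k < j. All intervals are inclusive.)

none

Evaluate at each i in [0,3]:
  i=0: ✗ (no rhs in [0,3])
  i=1: ✗ (no rhs in [1,4])
  i=2: ✗ (no rhs in [2,5])
  i=3: ✗ (no rhs in [3,6])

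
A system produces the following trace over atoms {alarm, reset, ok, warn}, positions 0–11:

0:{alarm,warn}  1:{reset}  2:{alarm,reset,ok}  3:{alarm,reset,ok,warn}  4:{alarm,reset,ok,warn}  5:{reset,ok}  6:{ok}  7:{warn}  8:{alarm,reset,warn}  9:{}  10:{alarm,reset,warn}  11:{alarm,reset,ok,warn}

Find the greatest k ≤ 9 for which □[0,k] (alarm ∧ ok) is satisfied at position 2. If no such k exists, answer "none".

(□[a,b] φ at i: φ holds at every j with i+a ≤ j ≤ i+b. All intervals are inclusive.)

2

(alarm ∧ ok) must hold from j=2 onward; find where it first fails.
  j=2: holds
  j=3: holds
  j=4: holds
  j=5: fails
Holds on [2,4], so largest k = 2.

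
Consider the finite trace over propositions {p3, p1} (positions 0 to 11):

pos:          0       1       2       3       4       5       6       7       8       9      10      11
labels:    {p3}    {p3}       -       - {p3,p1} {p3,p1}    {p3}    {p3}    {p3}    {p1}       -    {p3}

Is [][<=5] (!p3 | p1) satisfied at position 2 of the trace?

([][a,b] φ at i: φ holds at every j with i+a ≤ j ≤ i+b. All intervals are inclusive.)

Does not hold

Check (!p3 | p1) at every j in [2,7]:
  j=2: true
  j=3: true
  j=4: true
  j=5: true
  j=6: false
  j=7: false
Fails at j=6 → formula fails.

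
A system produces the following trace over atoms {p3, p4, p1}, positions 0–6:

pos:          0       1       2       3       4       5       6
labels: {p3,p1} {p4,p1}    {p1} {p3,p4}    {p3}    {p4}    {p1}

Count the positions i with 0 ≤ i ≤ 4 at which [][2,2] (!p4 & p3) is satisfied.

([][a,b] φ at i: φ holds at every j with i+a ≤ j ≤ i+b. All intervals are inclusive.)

Evaluate at each i in [0,4]:
  i=0: ✗ (fails at j=2)
  i=1: ✗ (fails at j=3)
  i=2: ✓ (all of [4,4])
  i=3: ✗ (fails at j=5)
  i=4: ✗ (fails at j=6)
Positions where it holds: {2} → 1.

1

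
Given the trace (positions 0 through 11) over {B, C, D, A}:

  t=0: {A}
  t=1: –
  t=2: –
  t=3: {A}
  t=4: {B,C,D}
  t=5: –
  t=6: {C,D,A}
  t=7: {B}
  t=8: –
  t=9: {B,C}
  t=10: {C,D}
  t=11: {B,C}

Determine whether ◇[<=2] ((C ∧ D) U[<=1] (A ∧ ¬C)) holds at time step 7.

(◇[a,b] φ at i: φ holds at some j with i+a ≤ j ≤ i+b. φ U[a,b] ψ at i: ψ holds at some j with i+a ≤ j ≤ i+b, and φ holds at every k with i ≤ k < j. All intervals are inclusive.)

False

Check ((C ∧ D) U[<=1] (A ∧ ¬C)) at each j in [7,9]:
  j=7: fails
  j=8: fails
  j=9: fails
No position in the window satisfies it → formula fails.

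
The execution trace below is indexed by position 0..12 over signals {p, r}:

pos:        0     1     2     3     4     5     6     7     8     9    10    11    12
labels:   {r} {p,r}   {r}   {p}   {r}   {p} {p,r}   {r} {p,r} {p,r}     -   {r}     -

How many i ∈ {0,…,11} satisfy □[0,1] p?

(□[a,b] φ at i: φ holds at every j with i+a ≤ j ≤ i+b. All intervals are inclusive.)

Evaluate at each i in [0,11]:
  i=0: ✗ (fails at j=0)
  i=1: ✗ (fails at j=2)
  i=2: ✗ (fails at j=2)
  i=3: ✗ (fails at j=4)
  i=4: ✗ (fails at j=4)
  i=5: ✓ (all of [5,6])
  i=6: ✗ (fails at j=7)
  i=7: ✗ (fails at j=7)
  i=8: ✓ (all of [8,9])
  i=9: ✗ (fails at j=10)
  i=10: ✗ (fails at j=10)
  i=11: ✗ (fails at j=11)
Positions where it holds: {5, 8} → 2.

2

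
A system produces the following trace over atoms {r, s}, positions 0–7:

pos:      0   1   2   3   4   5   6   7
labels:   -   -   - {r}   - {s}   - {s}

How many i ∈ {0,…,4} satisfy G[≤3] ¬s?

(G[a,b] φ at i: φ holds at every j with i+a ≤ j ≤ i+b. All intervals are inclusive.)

Evaluate at each i in [0,4]:
  i=0: ✓ (all of [0,3])
  i=1: ✓ (all of [1,4])
  i=2: ✗ (fails at j=5)
  i=3: ✗ (fails at j=5)
  i=4: ✗ (fails at j=5)
Positions where it holds: {0, 1} → 2.

2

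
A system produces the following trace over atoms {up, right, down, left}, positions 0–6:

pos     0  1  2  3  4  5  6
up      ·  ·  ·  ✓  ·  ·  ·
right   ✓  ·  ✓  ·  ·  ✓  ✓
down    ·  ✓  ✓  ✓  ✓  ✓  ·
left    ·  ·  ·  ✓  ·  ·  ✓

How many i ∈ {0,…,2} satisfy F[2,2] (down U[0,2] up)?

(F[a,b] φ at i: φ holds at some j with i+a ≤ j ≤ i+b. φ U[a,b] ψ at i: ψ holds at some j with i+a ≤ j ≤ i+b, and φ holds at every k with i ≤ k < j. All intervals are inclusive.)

2

Evaluate at each i in [0,2]:
  i=0: ✓ (witness j=2)
  i=1: ✓ (witness j=3)
  i=2: ✗ (none in [4,4])
Positions where it holds: {0, 1} → 2.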